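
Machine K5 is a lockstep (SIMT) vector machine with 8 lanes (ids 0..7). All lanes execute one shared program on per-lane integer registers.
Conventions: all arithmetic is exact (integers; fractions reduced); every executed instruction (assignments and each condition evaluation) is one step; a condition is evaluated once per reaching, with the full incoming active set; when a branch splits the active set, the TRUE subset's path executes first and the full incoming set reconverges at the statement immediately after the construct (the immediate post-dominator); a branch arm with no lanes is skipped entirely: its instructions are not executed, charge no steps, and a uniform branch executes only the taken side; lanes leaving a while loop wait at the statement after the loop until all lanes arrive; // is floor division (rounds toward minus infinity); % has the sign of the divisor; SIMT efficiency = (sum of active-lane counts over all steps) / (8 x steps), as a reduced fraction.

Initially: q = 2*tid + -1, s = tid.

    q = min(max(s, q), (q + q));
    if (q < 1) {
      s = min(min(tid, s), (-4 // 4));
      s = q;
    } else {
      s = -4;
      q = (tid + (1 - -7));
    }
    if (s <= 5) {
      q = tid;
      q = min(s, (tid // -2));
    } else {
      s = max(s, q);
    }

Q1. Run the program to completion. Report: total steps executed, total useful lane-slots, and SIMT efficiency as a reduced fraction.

Answer: 9 steps, 56 useful, 7/9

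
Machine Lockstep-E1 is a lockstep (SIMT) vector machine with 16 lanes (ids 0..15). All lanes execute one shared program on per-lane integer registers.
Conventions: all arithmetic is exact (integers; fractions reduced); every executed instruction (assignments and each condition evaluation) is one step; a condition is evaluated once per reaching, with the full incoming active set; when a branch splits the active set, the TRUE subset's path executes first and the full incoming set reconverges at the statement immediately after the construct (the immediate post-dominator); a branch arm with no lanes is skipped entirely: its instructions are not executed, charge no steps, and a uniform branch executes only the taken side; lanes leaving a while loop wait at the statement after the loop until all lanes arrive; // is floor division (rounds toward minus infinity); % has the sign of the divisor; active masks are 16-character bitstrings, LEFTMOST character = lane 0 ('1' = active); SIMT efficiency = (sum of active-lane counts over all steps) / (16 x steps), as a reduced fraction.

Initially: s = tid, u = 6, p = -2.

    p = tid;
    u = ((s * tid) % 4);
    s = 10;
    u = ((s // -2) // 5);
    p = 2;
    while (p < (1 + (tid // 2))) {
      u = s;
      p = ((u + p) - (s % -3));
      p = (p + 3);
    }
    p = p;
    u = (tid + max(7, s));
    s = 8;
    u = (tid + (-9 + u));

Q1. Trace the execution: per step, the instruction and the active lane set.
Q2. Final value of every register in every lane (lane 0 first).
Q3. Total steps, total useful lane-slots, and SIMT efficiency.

step 0: p <- tid                     1111111111111111
step 1: u <- ((s * tid) % 4)         1111111111111111
step 2: s <- 10                      1111111111111111
step 3: u <- ((s // -2) // 5)        1111111111111111
step 4: p <- 2                       1111111111111111
step 5: eval (p < (1 + (tid // 2)))  1111111111111111
step 6: u <- s                       0000111111111111
step 7: p <- ((u + p) - (s % -3))    0000111111111111
step 8: p <- (p + 3)                 0000111111111111
step 9: eval (p < (1 + (tid // 2)))  0000111111111111
step 10: p <- p                       1111111111111111
step 11: u <- (tid + max(7, s))       1111111111111111
step 12: s <- 8                       1111111111111111
step 13: u <- (tid + (-9 + u))        1111111111111111

Answer: 14 steps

s: 8,8,8,8,8,8,8,8,8,8,8,8,8,8,8,8
u: 1,3,5,7,9,11,13,15,17,19,21,23,25,27,29,31
p: 2,2,2,2,17,17,17,17,17,17,17,17,17,17,17,17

steps = 14; useful = 208; efficiency = 208/224 = 13/14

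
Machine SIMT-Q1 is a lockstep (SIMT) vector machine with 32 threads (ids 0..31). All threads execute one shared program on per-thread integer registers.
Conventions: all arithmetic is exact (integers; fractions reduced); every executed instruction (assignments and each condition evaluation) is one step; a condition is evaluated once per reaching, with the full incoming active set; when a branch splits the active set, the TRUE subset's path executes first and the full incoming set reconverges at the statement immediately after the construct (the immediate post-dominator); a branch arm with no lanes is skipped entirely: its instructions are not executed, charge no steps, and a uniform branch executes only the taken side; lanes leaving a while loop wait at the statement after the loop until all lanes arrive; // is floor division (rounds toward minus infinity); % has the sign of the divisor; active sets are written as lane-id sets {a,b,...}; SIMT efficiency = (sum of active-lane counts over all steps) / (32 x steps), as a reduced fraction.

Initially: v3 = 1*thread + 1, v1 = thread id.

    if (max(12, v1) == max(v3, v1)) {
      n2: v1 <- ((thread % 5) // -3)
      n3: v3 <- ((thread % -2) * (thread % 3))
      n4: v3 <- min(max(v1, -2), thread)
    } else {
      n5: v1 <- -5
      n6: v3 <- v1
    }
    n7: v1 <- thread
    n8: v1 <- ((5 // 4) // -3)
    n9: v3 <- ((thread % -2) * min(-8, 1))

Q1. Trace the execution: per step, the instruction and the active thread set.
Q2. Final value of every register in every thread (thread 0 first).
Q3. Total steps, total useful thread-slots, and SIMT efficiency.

step 0: eval (max(12, v1) == max(v3, v1)) {0,1,2,3,4,5,6,7,8,9,10,11,12,13,14,15,16,17,18,19,20,21,22,23,24,25,26,27,28,29,30,31}
step 1: v1 <- ((thread % 5) // -3)   {11}
step 2: v3 <- ((thread % -2) * (thread % 3)) {11}
step 3: v3 <- min(max(v1, -2), thread) {11}
step 4: v1 <- -5                     {0,1,2,3,4,5,6,7,8,9,10,12,13,14,15,16,17,18,19,20,21,22,23,24,25,26,27,28,29,30,31}
step 5: v3 <- v1                     {0,1,2,3,4,5,6,7,8,9,10,12,13,14,15,16,17,18,19,20,21,22,23,24,25,26,27,28,29,30,31}
step 6: v1 <- thread                 {0,1,2,3,4,5,6,7,8,9,10,11,12,13,14,15,16,17,18,19,20,21,22,23,24,25,26,27,28,29,30,31}
step 7: v1 <- ((5 // 4) // -3)       {0,1,2,3,4,5,6,7,8,9,10,11,12,13,14,15,16,17,18,19,20,21,22,23,24,25,26,27,28,29,30,31}
step 8: v3 <- ((thread % -2) * min(-8, 1)) {0,1,2,3,4,5,6,7,8,9,10,11,12,13,14,15,16,17,18,19,20,21,22,23,24,25,26,27,28,29,30,31}

Answer: 9 steps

v3: 0,8,0,8,0,8,0,8,0,8,0,8,0,8,0,8,0,8,0,8,0,8,0,8,0,8,0,8,0,8,0,8
v1: -1,-1,-1,-1,-1,-1,-1,-1,-1,-1,-1,-1,-1,-1,-1,-1,-1,-1,-1,-1,-1,-1,-1,-1,-1,-1,-1,-1,-1,-1,-1,-1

steps = 9; useful = 193; efficiency = 193/288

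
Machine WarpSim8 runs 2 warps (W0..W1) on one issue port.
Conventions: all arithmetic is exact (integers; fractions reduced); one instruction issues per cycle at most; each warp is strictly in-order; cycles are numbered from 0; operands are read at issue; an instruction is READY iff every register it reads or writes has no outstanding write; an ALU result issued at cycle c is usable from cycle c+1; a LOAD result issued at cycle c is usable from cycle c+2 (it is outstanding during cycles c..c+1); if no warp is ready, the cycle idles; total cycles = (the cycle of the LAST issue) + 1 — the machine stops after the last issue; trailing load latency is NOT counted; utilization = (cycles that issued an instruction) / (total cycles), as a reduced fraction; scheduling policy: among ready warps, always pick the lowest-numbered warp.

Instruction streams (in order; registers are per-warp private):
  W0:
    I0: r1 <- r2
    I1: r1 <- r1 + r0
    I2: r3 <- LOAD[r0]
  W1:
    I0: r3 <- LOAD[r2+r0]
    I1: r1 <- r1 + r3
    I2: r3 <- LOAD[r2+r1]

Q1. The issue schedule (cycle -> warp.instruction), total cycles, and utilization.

cycle 0: W0.I0
cycle 1: W0.I1
cycle 2: W0.I2
cycle 3: W1.I0
cycle 4: idle
cycle 5: W1.I1
cycle 6: W1.I2

Answer: 7 cycles, utilization 6/7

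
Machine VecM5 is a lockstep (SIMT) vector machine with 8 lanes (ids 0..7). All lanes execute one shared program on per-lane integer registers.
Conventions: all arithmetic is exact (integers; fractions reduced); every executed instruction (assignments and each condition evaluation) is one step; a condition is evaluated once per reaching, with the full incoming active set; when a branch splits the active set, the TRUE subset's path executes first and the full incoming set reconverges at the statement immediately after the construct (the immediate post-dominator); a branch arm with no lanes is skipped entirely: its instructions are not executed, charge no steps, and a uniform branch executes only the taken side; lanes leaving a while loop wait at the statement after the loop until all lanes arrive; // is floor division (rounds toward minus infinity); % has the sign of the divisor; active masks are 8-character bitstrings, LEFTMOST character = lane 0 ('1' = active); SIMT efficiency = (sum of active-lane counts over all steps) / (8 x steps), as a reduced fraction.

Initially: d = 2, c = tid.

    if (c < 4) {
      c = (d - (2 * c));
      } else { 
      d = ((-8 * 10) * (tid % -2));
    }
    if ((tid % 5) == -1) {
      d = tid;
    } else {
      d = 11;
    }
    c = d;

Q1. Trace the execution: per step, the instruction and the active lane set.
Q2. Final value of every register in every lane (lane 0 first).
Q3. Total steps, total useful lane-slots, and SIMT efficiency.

step 0: eval (c < 4)                 11111111
step 1: c <- (d - (2 * c))           11110000
step 2: d <- ((-8 * 10) * (tid % -2)) 00001111
step 3: eval ((tid % 5) == -1)       11111111
step 4: d <- 11                      11111111
step 5: c <- d                       11111111

Answer: 6 steps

d: 11,11,11,11,11,11,11,11
c: 11,11,11,11,11,11,11,11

steps = 6; useful = 40; efficiency = 40/48 = 5/6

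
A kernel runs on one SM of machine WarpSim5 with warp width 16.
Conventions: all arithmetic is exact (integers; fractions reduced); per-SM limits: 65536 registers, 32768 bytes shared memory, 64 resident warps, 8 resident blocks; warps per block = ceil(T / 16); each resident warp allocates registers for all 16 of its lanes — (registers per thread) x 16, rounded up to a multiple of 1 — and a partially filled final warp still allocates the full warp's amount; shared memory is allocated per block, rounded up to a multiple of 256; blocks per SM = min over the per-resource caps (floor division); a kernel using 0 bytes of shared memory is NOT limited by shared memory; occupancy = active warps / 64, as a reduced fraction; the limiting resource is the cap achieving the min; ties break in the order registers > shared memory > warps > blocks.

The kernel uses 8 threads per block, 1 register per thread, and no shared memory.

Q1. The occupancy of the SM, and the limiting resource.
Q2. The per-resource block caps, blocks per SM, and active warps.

Answer: occupancy 1/8, limited by blocks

registers: 4096 blocks
shared memory: no limit (kernel uses none)
warps: 64 blocks
blocks: 8 blocks

Answer: 8 blocks, 8 active warps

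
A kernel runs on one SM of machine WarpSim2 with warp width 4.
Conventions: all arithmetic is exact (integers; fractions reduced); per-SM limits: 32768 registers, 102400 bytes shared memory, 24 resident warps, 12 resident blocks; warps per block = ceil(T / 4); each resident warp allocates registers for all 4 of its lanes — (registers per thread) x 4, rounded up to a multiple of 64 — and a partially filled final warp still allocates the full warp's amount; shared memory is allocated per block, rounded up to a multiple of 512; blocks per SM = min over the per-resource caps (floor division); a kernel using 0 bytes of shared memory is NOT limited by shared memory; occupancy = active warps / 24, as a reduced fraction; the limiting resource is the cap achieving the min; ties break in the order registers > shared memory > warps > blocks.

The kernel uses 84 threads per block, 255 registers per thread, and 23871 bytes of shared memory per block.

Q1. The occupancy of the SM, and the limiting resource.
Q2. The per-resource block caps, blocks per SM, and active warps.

Answer: occupancy 7/8, limited by registers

registers: 1 block
shared memory: 4 blocks
warps: 1 block
blocks: 12 blocks

Answer: 1 block, 21 active warps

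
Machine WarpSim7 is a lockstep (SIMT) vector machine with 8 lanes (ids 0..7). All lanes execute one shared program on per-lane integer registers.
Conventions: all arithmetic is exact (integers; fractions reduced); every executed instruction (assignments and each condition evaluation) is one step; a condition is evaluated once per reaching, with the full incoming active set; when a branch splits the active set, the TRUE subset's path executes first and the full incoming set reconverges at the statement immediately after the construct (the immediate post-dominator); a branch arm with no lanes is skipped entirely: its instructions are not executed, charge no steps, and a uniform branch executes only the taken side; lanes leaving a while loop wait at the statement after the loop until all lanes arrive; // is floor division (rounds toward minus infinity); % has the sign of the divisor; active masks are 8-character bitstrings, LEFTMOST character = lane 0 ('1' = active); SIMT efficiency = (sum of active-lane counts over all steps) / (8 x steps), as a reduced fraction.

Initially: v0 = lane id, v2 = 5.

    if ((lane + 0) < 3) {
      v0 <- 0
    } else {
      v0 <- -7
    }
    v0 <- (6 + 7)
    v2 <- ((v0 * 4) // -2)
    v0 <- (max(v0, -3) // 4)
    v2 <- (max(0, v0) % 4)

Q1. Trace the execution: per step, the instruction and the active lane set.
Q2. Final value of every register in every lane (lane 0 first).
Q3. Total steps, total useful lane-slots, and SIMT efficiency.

step 0: eval ((lane + 0) < 3)        11111111
step 1: v0 <- 0                      11100000
step 2: v0 <- -7                     00011111
step 3: v0 <- (6 + 7)                11111111
step 4: v2 <- ((v0 * 4) // -2)       11111111
step 5: v0 <- (max(v0, -3) // 4)     11111111
step 6: v2 <- (max(0, v0) % 4)       11111111

Answer: 7 steps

v0: 3,3,3,3,3,3,3,3
v2: 3,3,3,3,3,3,3,3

steps = 7; useful = 48; efficiency = 48/56 = 6/7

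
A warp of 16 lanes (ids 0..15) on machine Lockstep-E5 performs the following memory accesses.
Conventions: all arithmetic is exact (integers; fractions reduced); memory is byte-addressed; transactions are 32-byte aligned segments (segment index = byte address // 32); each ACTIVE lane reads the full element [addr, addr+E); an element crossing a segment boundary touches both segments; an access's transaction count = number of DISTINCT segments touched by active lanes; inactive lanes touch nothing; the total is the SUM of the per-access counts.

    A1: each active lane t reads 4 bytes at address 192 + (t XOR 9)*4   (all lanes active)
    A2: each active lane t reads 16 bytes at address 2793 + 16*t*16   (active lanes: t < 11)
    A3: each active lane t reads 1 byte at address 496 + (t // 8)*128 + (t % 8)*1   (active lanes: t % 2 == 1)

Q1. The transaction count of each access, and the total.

A1: 2 transactions
A2: 11 transactions
A3: 2 transactions

Answer: 2,11,2; total 15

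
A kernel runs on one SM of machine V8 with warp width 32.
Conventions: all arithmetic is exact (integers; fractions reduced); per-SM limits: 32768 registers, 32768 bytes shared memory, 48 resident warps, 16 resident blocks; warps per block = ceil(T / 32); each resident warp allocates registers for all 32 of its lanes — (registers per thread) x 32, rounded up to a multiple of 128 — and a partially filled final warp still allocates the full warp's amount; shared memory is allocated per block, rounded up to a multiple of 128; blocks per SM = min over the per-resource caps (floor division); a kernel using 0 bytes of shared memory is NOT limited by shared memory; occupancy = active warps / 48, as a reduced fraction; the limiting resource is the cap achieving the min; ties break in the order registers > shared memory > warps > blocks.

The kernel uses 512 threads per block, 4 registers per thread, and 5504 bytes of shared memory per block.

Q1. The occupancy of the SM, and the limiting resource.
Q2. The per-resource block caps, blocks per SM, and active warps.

Answer: occupancy 1, limited by warps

registers: 16 blocks
shared memory: 5 blocks
warps: 3 blocks
blocks: 16 blocks

Answer: 3 blocks, 48 active warps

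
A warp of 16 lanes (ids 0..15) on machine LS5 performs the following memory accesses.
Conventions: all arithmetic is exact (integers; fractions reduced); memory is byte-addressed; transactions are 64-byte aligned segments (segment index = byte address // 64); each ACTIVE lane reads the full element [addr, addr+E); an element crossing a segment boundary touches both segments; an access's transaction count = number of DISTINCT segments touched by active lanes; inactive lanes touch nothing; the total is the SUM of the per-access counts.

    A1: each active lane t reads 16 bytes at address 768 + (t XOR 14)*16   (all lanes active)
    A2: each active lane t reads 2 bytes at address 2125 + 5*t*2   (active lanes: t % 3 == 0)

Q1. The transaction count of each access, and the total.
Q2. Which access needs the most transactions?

A1: 4 transactions
A2: 3 transactions

Answer: 4,3; total 7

Answer: A1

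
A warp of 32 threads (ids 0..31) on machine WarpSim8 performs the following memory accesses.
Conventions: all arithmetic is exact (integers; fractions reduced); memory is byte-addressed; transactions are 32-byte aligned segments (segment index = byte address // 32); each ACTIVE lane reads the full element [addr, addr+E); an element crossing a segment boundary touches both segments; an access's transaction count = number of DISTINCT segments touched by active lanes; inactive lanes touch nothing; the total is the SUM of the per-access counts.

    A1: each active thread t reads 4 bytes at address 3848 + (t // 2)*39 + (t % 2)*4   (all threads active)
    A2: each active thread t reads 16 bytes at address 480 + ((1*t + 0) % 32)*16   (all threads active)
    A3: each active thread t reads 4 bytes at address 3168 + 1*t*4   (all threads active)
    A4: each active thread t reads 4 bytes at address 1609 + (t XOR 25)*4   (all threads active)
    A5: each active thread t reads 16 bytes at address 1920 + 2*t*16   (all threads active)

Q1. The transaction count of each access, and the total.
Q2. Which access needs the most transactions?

A1: 19 transactions
A2: 16 transactions
A3: 4 transactions
A4: 5 transactions
A5: 32 transactions

Answer: 19,16,4,5,32; total 76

Answer: A5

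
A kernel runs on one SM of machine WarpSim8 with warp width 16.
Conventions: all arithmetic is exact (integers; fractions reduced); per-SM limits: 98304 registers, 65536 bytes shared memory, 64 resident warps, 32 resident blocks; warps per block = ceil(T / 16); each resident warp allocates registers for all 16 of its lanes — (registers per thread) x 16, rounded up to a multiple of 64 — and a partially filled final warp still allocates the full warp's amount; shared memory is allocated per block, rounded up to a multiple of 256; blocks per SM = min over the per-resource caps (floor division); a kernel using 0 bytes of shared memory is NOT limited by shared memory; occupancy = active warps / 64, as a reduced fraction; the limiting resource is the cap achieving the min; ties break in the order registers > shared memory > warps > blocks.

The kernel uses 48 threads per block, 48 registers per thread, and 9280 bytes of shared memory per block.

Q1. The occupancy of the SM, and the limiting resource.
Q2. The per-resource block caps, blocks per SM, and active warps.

Answer: occupancy 9/32, limited by shared memory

registers: 42 blocks
shared memory: 6 blocks
warps: 21 blocks
blocks: 32 blocks

Answer: 6 blocks, 18 active warps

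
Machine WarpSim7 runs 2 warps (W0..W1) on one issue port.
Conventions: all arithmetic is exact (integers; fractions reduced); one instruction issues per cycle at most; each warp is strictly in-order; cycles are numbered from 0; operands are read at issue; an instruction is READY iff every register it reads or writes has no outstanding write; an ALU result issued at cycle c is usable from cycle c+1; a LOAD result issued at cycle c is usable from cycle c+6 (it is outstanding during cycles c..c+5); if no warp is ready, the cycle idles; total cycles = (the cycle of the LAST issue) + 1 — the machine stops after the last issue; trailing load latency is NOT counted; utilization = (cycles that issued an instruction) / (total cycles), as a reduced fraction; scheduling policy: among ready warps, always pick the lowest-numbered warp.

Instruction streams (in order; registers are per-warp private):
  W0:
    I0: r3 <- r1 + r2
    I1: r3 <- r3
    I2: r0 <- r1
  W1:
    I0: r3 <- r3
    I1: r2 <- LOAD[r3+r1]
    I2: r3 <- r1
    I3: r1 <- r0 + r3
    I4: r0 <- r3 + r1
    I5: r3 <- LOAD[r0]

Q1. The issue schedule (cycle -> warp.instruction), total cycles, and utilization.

cycle 0: W0.I0
cycle 1: W0.I1
cycle 2: W0.I2
cycle 3: W1.I0
cycle 4: W1.I1
cycle 5: W1.I2
cycle 6: W1.I3
cycle 7: W1.I4
cycle 8: W1.I5

Answer: 9 cycles, utilization 1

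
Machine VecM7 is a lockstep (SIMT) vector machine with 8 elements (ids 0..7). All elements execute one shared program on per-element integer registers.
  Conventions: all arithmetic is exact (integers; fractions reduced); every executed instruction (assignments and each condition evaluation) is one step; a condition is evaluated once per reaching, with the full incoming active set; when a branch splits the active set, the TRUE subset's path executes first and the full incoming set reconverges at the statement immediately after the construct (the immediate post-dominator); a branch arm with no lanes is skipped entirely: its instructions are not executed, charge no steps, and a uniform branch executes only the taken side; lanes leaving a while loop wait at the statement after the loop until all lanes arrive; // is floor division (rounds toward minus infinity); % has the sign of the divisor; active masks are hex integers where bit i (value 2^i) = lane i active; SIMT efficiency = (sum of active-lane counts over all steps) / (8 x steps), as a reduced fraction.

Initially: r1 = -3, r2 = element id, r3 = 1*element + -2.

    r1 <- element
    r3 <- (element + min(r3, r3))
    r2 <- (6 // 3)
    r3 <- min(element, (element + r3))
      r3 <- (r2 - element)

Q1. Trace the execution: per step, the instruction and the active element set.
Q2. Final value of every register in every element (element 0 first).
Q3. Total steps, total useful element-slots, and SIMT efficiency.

step 0: r1 <- element                0xff
step 1: r3 <- (element + min(r3, r3)) 0xff
step 2: r2 <- (6 // 3)               0xff
step 3: r3 <- min(element, (element + r3)) 0xff
step 4: r3 <- (r2 - element)         0xff

Answer: 5 steps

r1: 0,1,2,3,4,5,6,7
r2: 2,2,2,2,2,2,2,2
r3: 2,1,0,-1,-2,-3,-4,-5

steps = 5; useful = 40; efficiency = 40/40 = 1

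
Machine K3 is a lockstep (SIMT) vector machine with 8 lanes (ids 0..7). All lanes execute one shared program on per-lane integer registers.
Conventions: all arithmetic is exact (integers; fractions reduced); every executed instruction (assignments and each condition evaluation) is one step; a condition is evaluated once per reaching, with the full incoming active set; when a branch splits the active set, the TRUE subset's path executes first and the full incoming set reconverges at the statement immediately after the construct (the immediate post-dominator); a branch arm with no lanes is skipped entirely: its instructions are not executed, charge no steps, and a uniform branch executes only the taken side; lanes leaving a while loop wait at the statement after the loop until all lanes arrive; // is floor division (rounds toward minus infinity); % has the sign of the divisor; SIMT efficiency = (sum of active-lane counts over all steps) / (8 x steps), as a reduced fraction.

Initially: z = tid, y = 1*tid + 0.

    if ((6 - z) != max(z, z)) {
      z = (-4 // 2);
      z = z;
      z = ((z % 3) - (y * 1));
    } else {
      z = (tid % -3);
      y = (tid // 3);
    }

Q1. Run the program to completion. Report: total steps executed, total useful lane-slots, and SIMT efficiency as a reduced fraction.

Answer: 6 steps, 31 useful, 31/48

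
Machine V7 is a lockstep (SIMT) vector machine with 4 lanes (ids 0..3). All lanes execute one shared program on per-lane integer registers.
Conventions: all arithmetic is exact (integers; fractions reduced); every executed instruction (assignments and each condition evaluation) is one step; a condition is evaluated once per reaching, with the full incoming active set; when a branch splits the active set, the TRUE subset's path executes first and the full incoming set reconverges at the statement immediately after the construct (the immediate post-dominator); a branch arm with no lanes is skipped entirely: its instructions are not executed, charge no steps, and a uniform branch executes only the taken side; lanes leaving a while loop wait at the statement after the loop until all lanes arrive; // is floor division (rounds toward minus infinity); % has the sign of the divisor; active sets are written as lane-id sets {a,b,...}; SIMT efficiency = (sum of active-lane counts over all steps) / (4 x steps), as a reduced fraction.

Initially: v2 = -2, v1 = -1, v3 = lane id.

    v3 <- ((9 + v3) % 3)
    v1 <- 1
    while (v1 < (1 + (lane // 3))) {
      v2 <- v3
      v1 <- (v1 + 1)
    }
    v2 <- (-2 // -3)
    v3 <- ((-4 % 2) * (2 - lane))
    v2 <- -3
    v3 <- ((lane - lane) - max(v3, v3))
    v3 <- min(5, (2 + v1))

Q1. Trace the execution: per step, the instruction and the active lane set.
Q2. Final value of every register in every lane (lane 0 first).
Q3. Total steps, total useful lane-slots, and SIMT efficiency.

step 0: v3 <- ((9 + v3) % 3)         {0,1,2,3}
step 1: v1 <- 1                      {0,1,2,3}
step 2: eval (v1 < (1 + (lane // 3))) {0,1,2,3}
step 3: v2 <- v3                     {3}
step 4: v1 <- (v1 + 1)               {3}
step 5: eval (v1 < (1 + (lane // 3))) {3}
step 6: v2 <- (-2 // -3)             {0,1,2,3}
step 7: v3 <- ((-4 % 2) * (2 - lane)) {0,1,2,3}
step 8: v2 <- -3                     {0,1,2,3}
step 9: v3 <- ((lane - lane) - max(v3, v3)) {0,1,2,3}
step 10: v3 <- min(5, (2 + v1))       {0,1,2,3}

Answer: 11 steps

v2: -3,-3,-3,-3
v1: 1,1,1,2
v3: 3,3,3,4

steps = 11; useful = 35; efficiency = 35/44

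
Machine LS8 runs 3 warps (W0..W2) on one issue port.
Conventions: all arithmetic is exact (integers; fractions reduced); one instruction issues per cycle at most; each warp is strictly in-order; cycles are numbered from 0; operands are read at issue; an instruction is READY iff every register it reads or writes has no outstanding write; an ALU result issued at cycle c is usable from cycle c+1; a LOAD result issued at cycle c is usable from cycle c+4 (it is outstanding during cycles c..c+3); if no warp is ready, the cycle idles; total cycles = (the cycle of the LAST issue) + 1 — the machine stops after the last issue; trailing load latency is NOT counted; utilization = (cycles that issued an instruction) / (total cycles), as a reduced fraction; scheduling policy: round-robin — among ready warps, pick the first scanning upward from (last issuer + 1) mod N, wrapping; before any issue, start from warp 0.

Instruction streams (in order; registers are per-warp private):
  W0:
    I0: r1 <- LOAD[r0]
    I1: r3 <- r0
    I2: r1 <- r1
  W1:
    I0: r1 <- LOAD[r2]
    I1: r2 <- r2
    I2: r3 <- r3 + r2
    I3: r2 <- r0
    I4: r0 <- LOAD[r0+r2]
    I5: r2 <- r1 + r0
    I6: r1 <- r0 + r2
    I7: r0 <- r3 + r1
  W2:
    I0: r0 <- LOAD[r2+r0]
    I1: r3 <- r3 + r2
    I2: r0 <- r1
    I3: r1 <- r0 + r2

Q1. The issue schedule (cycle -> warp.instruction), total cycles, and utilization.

cycle 0: W0.I0
cycle 1: W1.I0
cycle 2: W2.I0
cycle 3: W0.I1
cycle 4: W1.I1
cycle 5: W2.I1
cycle 6: W0.I2
cycle 7: W1.I2
cycle 8: W2.I2
cycle 9: W1.I3
cycle 10: W2.I3
cycle 11: W1.I4
cycle 12: idle
cycle 13: idle
cycle 14: idle
cycle 15: W1.I5
cycle 16: W1.I6
cycle 17: W1.I7

Answer: 18 cycles, utilization 5/6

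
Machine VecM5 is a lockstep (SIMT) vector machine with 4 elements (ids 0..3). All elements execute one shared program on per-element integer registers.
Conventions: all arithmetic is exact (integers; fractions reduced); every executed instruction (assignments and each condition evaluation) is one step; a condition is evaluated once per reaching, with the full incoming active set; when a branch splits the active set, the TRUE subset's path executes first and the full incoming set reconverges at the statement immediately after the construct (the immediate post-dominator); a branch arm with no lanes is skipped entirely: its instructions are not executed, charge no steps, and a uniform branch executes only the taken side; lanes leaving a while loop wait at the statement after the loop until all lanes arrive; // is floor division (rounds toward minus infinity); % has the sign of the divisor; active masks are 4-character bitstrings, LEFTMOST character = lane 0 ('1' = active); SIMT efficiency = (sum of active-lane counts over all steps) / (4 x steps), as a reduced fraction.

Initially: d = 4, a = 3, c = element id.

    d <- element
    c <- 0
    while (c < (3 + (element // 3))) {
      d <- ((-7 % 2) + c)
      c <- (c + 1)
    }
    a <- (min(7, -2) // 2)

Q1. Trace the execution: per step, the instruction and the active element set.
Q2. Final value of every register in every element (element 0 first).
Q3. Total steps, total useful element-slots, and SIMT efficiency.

step 0: d <- element                 1111
step 1: c <- 0                       1111
step 2: eval (c < (3 + (element // 3))) 1111
step 3: d <- ((-7 % 2) + c)          1111
step 4: c <- (c + 1)                 1111
step 5: eval (c < (3 + (element // 3))) 1111
step 6: d <- ((-7 % 2) + c)          1111
step 7: c <- (c + 1)                 1111
step 8: eval (c < (3 + (element // 3))) 1111
step 9: d <- ((-7 % 2) + c)          1111
step 10: c <- (c + 1)                 1111
step 11: eval (c < (3 + (element // 3))) 1111
step 12: d <- ((-7 % 2) + c)          0001
step 13: c <- (c + 1)                 0001
step 14: eval (c < (3 + (element // 3))) 0001
step 15: a <- (min(7, -2) // 2)       1111

Answer: 16 steps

d: 3,3,3,4
a: -1,-1,-1,-1
c: 3,3,3,4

steps = 16; useful = 55; efficiency = 55/64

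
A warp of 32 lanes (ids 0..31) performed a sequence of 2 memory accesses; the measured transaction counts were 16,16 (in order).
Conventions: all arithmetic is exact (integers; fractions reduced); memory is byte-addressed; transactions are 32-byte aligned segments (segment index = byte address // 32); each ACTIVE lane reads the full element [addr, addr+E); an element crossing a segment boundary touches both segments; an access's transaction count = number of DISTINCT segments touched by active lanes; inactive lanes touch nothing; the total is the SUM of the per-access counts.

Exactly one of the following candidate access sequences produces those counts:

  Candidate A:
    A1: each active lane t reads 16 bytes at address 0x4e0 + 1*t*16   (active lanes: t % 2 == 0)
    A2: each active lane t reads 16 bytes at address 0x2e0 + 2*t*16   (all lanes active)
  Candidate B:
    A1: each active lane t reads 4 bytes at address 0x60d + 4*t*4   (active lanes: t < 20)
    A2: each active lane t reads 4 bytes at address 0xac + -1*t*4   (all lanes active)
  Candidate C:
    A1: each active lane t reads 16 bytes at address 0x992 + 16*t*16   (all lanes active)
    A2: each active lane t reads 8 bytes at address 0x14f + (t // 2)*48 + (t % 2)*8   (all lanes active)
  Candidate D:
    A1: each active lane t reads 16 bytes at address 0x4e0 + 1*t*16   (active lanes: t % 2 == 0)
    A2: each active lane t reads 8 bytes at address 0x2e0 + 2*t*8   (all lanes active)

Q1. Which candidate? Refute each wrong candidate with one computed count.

A: A2 gives 32 transactions, not 16
B: A1 gives 11 transactions, not 16
C: A1 gives 64 transactions, not 16
D: all counts match (16,16)

Answer: D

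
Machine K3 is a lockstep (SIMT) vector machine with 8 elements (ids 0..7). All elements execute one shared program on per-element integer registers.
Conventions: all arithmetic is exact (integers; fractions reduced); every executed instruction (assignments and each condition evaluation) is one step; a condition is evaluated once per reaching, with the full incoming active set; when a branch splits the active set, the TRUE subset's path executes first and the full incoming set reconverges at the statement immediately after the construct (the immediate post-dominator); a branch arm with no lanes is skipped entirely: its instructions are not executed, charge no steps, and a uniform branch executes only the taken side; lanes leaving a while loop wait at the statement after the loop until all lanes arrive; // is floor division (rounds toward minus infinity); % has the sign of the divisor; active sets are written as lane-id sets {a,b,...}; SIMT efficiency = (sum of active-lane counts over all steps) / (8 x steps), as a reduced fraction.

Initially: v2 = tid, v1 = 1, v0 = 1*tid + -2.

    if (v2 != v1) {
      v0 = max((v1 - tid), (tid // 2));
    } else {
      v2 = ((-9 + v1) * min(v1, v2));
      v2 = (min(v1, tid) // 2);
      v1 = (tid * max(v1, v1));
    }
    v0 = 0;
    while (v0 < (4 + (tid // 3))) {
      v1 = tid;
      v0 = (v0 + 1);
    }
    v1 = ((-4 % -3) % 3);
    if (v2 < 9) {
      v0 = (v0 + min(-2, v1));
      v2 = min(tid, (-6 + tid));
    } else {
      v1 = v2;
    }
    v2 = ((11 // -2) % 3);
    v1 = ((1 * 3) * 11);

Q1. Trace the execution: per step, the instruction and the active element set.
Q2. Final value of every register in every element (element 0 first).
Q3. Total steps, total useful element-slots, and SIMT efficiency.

step 0: eval (v2 != v1)              {0,1,2,3,4,5,6,7}
step 1: v0 <- max((v1 - tid), (tid // 2)) {0,2,3,4,5,6,7}
step 2: v2 <- ((-9 + v1) * min(v1, v2)) {1}
step 3: v2 <- (min(v1, tid) // 2)    {1}
step 4: v1 <- (tid * max(v1, v1))    {1}
step 5: v0 <- 0                      {0,1,2,3,4,5,6,7}
step 6: eval (v0 < (4 + (tid // 3))) {0,1,2,3,4,5,6,7}
step 7: v1 <- tid                    {0,1,2,3,4,5,6,7}
step 8: v0 <- (v0 + 1)               {0,1,2,3,4,5,6,7}
step 9: eval (v0 < (4 + (tid // 3))) {0,1,2,3,4,5,6,7}
step 10: v1 <- tid                    {0,1,2,3,4,5,6,7}
step 11: v0 <- (v0 + 1)               {0,1,2,3,4,5,6,7}
step 12: eval (v0 < (4 + (tid // 3))) {0,1,2,3,4,5,6,7}
step 13: v1 <- tid                    {0,1,2,3,4,5,6,7}
step 14: v0 <- (v0 + 1)               {0,1,2,3,4,5,6,7}
step 15: eval (v0 < (4 + (tid // 3))) {0,1,2,3,4,5,6,7}
step 16: v1 <- tid                    {0,1,2,3,4,5,6,7}
step 17: v0 <- (v0 + 1)               {0,1,2,3,4,5,6,7}
step 18: eval (v0 < (4 + (tid // 3))) {0,1,2,3,4,5,6,7}
step 19: v1 <- tid                    {3,4,5,6,7}
step 20: v0 <- (v0 + 1)               {3,4,5,6,7}
step 21: eval (v0 < (4 + (tid // 3))) {3,4,5,6,7}
step 22: v1 <- tid                    {6,7}
step 23: v0 <- (v0 + 1)               {6,7}
step 24: eval (v0 < (4 + (tid // 3))) {6,7}
step 25: v1 <- ((-4 % -3) % 3)        {0,1,2,3,4,5,6,7}
step 26: eval (v2 < 9)                {0,1,2,3,4,5,6,7}
step 27: v0 <- (v0 + min(-2, v1))     {0,1,2,3,4,5,6,7}
step 28: v2 <- min(tid, (-6 + tid))   {0,1,2,3,4,5,6,7}
step 29: v2 <- ((11 // -2) % 3)       {0,1,2,3,4,5,6,7}
step 30: v1 <- ((1 * 3) * 11)         {0,1,2,3,4,5,6,7}

Answer: 31 steps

v2: 0,0,0,0,0,0,0,0
v1: 33,33,33,33,33,33,33,33
v0: 2,2,2,3,3,3,4,4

steps = 31; useful = 199; efficiency = 199/248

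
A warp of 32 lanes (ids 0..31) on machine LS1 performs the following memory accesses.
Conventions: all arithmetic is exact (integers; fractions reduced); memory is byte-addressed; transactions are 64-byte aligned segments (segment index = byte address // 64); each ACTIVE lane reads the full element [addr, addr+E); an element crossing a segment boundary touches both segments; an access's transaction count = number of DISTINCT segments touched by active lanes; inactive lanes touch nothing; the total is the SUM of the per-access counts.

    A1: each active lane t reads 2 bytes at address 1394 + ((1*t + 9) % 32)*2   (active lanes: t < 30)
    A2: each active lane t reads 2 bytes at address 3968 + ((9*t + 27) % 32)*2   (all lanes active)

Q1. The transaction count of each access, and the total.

A1: 2 transactions
A2: 1 transaction

Answer: 2,1; total 3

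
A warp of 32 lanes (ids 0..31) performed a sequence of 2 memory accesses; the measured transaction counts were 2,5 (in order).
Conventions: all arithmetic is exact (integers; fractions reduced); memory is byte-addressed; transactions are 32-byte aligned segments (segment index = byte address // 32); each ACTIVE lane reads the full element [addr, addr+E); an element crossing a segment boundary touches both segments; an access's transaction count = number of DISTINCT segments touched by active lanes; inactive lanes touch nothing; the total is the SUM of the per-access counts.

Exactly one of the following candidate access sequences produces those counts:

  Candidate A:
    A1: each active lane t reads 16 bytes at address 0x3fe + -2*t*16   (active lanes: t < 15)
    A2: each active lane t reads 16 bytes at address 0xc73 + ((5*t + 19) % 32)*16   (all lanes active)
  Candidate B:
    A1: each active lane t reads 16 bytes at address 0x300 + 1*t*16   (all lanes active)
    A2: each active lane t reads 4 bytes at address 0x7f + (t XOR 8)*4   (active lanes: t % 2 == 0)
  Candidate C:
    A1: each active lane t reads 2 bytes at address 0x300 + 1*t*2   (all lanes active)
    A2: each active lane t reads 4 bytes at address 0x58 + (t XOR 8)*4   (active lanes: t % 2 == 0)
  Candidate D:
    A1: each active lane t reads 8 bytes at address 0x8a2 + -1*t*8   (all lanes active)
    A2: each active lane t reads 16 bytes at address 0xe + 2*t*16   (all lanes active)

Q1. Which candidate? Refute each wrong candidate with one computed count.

A: A1 gives 16 transactions, not 2
B: A1 gives 16 transactions, not 2
D: A1 gives 9 transactions, not 2
C: all counts match (2,5)

Answer: C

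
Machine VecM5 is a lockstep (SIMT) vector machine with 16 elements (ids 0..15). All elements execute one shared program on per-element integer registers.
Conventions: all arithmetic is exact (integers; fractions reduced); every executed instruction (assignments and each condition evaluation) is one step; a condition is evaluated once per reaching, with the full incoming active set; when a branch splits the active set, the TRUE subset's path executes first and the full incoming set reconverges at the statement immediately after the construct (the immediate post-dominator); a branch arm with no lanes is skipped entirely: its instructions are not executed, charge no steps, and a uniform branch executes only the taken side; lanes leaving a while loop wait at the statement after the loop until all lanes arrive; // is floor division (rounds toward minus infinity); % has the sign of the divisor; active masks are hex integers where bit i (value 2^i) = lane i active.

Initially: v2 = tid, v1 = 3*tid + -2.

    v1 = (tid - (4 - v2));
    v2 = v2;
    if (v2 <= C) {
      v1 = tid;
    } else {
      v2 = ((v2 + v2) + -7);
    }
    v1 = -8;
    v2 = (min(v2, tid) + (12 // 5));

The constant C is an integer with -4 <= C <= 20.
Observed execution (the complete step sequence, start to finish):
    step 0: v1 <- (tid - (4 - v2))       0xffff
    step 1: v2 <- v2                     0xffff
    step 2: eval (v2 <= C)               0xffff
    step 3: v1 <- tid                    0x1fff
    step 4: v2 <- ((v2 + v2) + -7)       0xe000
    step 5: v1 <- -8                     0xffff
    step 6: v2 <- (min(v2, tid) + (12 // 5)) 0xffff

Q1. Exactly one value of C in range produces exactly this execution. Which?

Answer: C = 12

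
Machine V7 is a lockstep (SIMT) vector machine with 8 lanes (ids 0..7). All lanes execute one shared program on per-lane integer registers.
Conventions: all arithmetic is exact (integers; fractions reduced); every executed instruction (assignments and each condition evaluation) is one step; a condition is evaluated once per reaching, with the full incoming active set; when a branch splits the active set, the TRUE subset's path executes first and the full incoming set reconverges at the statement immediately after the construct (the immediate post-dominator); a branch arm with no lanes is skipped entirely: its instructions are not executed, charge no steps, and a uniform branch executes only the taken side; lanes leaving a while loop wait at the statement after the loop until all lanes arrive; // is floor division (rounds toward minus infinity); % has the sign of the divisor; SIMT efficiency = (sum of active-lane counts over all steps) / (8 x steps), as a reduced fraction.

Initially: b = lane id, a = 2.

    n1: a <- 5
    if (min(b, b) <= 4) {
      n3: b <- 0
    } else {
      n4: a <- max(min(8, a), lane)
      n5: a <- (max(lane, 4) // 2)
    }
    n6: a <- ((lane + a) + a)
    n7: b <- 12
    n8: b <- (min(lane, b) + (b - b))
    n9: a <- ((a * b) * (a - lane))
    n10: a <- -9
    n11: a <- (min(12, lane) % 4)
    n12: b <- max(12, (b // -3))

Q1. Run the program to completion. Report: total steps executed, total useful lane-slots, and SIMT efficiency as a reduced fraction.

Answer: 12 steps, 83 useful, 83/96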